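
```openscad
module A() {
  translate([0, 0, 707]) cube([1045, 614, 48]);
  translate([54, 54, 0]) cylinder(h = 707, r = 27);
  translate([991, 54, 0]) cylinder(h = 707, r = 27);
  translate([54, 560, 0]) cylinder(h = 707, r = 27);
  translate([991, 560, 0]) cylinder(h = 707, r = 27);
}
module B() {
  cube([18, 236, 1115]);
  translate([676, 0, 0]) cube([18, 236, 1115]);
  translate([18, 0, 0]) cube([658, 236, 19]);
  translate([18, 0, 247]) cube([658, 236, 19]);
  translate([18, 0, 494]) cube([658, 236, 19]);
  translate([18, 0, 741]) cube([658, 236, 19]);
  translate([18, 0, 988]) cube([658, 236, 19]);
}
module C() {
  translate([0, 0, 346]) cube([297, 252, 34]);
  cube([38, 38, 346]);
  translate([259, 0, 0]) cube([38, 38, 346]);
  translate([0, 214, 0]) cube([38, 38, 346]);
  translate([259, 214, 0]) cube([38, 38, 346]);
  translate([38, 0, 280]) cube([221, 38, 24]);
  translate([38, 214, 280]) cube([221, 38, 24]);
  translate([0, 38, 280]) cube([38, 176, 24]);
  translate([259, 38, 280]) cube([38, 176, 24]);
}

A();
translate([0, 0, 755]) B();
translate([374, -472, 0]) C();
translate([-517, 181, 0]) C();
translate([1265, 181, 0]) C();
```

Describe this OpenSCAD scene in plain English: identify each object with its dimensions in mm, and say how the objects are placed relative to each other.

A is a table with a 1045×614 mm rectangular top, 48 mm thick, top surface at z = 755 mm, supported by four round legs of 54 mm diameter, each leg's bounding box inset 27 mm from the nearest pair of top edges, running from the floor.

B is an open bookshelf. Two side panels, each 18 mm thick, 236 mm deep and 1115 mm tall, stand 694 mm apart (outside-to-outside). Between them sit 5 shelves, each 19 mm thick and 236 mm deep, spanning the full gap between the sides. The bottom shelf rests on the floor (its underside at z = 0) and the clear gap between one shelf's top and the next shelf's underside is 228 mm.

C is a simple wooden stool: a rectangular seat 297 mm (x) by 252 mm (y), 34 mm thick, top face at z = 380 mm, on four square legs, each 38×38 mm in cross-section. The legs rest on z = 0, each flush with a corner of the seat. Four stretchers, 38 mm wide and 24 mm tall, connect adjacent legs with their undersides at z = 280 mm, each running between the inner faces of the legs it joins and aligned with the legs' outer faces on the other axis.

The bookshelf is on top of the table. Three stools sit around the table at the −y, −x, +x sides.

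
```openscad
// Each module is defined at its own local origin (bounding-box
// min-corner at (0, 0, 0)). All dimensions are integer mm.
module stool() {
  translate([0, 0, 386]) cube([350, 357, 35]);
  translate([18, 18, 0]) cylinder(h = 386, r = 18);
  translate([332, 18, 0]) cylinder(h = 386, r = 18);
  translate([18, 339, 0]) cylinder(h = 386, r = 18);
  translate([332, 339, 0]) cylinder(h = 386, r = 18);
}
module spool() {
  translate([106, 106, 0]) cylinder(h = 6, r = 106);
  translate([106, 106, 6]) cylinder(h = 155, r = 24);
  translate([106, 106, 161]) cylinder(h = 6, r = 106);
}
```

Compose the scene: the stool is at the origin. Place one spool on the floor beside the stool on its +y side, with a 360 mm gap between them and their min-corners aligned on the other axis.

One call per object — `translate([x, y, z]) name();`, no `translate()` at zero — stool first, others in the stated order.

stool();
translate([0, 717, 0]) spool();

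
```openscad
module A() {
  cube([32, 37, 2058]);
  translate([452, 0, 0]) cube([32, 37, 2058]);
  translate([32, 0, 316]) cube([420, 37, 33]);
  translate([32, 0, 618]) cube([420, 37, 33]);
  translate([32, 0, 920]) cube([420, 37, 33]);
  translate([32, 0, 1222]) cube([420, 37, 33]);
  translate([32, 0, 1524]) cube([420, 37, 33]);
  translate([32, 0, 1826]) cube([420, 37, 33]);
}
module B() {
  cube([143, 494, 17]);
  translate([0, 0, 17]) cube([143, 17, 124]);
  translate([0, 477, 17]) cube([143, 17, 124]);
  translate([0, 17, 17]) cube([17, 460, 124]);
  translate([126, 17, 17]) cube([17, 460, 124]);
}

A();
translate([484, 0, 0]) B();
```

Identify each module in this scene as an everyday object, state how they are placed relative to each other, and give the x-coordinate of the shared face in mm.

A is a ladder. B is an open box. The open box is against the ladder's +x side, with their −y faces flush. The x-coordinate of the shared face is 484 mm.

The ladder's +x face and the open box's −x face are both at x = 484 mm.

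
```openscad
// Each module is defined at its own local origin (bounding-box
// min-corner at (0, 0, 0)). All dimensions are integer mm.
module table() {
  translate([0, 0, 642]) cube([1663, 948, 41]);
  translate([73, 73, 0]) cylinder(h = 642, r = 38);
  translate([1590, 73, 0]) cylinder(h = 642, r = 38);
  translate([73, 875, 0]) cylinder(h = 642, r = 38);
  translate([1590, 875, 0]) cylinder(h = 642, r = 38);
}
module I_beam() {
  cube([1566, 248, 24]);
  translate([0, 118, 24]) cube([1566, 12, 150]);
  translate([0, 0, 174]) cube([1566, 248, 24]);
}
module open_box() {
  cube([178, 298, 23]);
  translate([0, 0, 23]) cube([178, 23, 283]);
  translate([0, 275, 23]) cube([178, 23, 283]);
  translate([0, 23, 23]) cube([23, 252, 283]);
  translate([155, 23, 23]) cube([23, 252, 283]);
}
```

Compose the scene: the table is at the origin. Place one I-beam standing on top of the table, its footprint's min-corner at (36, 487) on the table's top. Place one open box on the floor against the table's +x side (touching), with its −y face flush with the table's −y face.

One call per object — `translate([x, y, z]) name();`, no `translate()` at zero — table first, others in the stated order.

table();
translate([36, 487, 683]) I_beam();
translate([1663, 0, 0]) open_box();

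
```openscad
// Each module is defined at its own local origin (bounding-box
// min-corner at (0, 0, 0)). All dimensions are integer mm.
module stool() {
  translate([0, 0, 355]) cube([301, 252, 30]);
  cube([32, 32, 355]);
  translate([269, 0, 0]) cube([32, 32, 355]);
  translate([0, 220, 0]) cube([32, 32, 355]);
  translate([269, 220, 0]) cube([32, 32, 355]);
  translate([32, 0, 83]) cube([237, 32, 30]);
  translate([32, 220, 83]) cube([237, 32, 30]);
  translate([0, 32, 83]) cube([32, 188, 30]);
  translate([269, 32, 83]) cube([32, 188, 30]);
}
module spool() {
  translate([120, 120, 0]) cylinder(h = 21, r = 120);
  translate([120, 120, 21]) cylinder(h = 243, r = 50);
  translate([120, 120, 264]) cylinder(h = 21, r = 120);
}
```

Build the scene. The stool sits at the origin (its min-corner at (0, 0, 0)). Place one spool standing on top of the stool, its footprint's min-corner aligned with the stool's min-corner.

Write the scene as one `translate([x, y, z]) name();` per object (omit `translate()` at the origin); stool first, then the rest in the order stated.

stool();
translate([0, 0, 385]) spool();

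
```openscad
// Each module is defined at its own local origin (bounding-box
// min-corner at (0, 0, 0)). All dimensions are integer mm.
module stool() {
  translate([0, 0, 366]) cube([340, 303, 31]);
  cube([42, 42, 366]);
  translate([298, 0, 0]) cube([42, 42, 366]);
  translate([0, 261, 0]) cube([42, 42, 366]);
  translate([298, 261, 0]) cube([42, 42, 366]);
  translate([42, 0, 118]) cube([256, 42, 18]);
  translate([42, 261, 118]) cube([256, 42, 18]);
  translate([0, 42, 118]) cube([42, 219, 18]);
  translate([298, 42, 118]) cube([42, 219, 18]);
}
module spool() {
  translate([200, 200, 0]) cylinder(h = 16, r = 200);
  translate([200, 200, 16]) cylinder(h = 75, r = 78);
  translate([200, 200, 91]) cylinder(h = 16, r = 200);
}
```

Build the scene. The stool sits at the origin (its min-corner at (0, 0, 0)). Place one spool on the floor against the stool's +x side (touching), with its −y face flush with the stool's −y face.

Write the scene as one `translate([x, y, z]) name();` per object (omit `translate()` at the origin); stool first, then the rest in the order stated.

stool();
translate([340, 0, 0]) spool();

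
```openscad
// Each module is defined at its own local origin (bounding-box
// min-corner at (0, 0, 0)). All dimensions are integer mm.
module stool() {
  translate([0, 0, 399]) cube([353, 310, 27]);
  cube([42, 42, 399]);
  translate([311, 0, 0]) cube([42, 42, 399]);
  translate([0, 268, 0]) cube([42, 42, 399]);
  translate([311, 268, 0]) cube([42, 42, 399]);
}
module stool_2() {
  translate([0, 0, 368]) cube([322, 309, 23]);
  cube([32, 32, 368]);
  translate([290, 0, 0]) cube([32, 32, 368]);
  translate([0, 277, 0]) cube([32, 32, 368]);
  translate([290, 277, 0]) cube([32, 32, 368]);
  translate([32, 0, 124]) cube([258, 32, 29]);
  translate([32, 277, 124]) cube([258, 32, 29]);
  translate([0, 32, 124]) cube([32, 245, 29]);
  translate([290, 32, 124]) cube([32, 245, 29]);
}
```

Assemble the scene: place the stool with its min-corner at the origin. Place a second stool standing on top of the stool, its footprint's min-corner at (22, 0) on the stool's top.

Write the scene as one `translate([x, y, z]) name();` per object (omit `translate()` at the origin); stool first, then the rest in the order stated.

stool();
translate([22, 0, 426]) stool_2();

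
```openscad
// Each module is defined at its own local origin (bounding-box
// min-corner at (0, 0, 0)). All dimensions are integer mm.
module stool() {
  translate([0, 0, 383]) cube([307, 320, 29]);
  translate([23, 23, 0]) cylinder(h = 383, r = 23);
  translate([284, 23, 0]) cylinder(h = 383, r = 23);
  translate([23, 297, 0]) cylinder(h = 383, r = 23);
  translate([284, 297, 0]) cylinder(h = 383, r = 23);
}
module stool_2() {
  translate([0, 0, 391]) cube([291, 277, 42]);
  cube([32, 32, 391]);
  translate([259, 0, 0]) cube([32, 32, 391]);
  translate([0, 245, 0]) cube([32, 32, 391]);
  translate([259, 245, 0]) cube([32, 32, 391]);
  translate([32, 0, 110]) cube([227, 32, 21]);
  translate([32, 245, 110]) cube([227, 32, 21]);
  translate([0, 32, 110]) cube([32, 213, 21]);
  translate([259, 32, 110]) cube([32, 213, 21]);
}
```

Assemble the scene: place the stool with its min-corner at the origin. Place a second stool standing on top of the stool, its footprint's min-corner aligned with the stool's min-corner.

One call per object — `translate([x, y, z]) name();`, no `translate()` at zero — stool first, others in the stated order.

stool();
translate([0, 0, 412]) stool_2();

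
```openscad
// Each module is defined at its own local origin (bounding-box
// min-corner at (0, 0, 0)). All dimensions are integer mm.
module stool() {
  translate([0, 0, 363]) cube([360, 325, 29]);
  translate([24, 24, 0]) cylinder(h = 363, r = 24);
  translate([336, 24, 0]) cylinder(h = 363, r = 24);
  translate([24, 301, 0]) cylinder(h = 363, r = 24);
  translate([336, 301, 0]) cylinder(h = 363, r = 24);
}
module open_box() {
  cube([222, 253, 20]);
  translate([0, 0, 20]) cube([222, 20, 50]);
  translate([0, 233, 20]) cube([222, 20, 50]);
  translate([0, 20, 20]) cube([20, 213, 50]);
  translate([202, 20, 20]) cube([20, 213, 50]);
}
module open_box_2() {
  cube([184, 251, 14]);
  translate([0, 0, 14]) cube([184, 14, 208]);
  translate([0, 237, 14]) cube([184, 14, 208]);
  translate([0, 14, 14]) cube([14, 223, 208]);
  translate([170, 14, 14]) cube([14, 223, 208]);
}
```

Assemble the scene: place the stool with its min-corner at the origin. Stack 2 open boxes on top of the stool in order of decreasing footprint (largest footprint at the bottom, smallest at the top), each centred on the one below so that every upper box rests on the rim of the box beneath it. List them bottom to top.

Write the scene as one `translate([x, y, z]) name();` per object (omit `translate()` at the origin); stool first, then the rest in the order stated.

stool();
translate([69, 36, 392]) open_box();
translate([88, 37, 462]) open_box_2();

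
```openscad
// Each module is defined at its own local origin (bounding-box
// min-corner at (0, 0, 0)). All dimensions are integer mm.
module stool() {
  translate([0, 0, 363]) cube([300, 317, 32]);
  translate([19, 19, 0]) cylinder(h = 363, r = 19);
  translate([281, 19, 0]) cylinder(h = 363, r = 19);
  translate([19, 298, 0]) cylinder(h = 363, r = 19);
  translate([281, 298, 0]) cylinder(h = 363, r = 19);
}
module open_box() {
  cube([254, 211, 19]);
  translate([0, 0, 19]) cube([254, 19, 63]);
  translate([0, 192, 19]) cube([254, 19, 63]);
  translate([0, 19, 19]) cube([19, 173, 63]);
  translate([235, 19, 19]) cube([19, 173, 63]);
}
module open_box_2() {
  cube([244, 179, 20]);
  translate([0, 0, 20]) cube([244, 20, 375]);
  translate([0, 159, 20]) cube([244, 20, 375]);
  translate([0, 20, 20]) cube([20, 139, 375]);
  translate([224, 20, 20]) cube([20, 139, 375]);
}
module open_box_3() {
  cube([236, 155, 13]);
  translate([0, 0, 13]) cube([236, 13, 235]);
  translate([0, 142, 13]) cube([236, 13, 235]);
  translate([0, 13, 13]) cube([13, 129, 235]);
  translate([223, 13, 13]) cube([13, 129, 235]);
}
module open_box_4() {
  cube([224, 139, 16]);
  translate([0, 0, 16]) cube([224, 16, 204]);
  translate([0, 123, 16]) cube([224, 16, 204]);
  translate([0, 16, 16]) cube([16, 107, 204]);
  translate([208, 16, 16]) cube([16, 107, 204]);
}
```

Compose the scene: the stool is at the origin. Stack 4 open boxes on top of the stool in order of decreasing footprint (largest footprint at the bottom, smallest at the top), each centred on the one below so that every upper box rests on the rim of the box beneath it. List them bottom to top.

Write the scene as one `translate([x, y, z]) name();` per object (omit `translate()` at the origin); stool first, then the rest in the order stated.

stool();
translate([23, 53, 395]) open_box();
translate([28, 69, 477]) open_box_2();
translate([32, 81, 872]) open_box_3();
translate([38, 89, 1120]) open_box_4();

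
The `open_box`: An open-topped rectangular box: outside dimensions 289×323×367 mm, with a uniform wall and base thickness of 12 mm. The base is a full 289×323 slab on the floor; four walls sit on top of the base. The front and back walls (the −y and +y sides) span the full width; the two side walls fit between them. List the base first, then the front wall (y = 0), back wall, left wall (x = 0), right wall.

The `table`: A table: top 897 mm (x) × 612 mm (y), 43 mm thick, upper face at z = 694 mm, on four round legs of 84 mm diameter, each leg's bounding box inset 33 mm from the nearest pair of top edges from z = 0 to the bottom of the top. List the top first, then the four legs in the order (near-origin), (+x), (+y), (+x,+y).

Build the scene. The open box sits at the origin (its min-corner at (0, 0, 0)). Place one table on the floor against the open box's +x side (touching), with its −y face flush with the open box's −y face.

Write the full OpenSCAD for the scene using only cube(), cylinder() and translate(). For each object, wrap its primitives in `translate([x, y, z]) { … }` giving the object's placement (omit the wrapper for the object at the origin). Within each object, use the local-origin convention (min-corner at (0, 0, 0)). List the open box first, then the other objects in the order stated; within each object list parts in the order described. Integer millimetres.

cube([289, 323, 12]);
translate([0, 0, 12]) cube([289, 12, 355]);
translate([0, 311, 12]) cube([289, 12, 355]);
translate([0, 12, 12]) cube([12, 299, 355]);
translate([277, 12, 12]) cube([12, 299, 355]);
translate([289, 0, 0]) {
  translate([0, 0, 651]) cube([897, 612, 43]);
  translate([75, 75, 0]) cylinder(h = 651, r = 42);
  translate([822, 75, 0]) cylinder(h = 651, r = 42);
  translate([75, 537, 0]) cylinder(h = 651, r = 42);
  translate([822, 537, 0]) cylinder(h = 651, r = 42);
}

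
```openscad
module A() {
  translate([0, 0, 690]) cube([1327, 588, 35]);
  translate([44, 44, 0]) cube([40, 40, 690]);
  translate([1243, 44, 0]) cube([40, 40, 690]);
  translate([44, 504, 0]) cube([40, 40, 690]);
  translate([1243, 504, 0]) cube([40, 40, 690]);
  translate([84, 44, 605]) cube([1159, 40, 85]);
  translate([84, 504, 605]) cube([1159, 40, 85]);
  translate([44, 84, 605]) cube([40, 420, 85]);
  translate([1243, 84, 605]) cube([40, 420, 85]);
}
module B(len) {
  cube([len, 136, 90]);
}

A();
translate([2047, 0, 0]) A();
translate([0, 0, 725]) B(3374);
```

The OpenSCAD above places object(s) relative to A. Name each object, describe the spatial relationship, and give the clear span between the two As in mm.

Second table starts at x = 2047; first ends at x = 1327; clear span = 2047 − 1327 = 720 mm.

A is a table. B is a beam. A beam spans the tops of two tables. The clear span between the two tables is 720 mm.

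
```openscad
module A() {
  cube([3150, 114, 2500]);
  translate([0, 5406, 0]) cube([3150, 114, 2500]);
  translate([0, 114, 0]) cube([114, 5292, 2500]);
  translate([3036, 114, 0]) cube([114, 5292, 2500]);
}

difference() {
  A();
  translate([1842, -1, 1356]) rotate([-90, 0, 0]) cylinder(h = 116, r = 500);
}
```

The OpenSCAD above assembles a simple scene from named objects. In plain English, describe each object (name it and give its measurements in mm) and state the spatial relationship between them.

A is a box-shaped house frame (walls only): outside footprint 3150×5520 mm, wall height 2500 mm, wall thickness 114 mm. The two y-facing walls run the full x-width; the two x-facing walls fit between the inner faces of the y-facing walls.

The house frame has a circular hole of radius 500 mm through its front wall, centred at (x = 1842, z = 1356).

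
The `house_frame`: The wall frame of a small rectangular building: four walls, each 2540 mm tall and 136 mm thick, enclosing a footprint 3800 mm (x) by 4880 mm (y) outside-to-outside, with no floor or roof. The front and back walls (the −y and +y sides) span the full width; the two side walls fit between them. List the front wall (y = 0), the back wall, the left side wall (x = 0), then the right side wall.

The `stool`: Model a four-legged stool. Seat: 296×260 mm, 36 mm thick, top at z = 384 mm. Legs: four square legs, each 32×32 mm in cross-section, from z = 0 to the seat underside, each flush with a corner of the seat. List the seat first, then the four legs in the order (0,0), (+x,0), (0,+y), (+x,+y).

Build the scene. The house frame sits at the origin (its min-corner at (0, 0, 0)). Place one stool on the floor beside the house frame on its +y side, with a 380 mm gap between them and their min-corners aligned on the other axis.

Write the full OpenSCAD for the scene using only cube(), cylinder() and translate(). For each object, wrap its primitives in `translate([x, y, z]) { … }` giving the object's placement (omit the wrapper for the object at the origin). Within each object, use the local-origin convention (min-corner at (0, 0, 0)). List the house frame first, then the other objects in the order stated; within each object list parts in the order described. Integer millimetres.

cube([3800, 136, 2540]);
translate([0, 4744, 0]) cube([3800, 136, 2540]);
translate([0, 136, 0]) cube([136, 4608, 2540]);
translate([3664, 136, 0]) cube([136, 4608, 2540]);
translate([0, 5260, 0]) {
  translate([0, 0, 348]) cube([296, 260, 36]);
  cube([32, 32, 348]);
  translate([264, 0, 0]) cube([32, 32, 348]);
  translate([0, 228, 0]) cube([32, 32, 348]);
  translate([264, 228, 0]) cube([32, 32, 348]);
}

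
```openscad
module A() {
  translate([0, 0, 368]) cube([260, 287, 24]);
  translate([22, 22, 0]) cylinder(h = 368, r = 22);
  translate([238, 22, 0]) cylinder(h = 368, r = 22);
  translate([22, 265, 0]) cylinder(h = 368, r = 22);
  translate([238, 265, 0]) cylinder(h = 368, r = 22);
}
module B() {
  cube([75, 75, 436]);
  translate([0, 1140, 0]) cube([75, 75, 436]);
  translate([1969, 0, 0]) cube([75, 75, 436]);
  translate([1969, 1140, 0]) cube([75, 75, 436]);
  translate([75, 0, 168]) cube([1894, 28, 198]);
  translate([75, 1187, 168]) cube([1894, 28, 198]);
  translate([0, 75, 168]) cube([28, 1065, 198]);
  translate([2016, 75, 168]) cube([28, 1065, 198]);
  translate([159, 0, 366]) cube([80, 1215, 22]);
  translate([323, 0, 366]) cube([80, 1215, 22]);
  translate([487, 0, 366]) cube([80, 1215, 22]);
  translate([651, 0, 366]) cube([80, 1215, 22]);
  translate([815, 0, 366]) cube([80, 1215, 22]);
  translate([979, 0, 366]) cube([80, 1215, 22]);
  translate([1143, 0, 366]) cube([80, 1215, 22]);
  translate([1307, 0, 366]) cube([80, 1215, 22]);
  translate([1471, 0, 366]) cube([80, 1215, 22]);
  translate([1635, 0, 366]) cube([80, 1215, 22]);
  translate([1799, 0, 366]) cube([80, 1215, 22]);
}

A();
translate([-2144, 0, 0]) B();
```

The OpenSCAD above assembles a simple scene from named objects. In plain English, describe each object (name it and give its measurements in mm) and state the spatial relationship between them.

A is a simple wooden stool: a rectangular seat 260 mm (x) by 287 mm (y), 24 mm thick, top face at z = 392 mm, on four round legs, each 44 mm in diameter. The legs rest on z = 0, each leg's axis is inset half a diameter from the nearest pair of seat edges (so the leg's bounding box is flush with the corner).

B is a bed frame 2044 mm long (x) by 1215 mm wide (y). Four 75×75 mm corner posts, 436 mm tall, at the corners of the footprint. Four rails of 28 mm thickness and 198 mm height run between adjacent posts with their undersides at z = 168 mm, their outer faces flush with the outside of the frame (the two x-running rails run between the posts' inner faces; the two y-running rails run between the posts' inner faces). 11 slats, each 80 mm wide (x) and 22 mm thick, lie across the top of the two x-running rails, running the full 1215 mm width of the frame in y; the slats are evenly spaced along x between the inner faces of the end posts with equal gaps (rounded down to the nearest mm) at the −x end and between each pair — any rounding remainder accumulates at the +x end.

The bed frame is on the floor beside the stool on its −x side.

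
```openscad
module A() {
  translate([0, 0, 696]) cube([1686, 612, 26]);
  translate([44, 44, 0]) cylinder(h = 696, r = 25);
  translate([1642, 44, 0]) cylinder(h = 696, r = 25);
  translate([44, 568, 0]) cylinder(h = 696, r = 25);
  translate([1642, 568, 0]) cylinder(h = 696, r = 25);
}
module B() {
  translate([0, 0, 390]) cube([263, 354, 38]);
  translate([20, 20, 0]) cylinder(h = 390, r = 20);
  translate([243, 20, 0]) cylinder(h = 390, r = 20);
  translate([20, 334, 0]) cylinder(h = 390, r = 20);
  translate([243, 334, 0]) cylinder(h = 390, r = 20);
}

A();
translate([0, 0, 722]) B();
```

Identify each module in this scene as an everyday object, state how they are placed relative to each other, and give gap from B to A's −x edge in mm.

The stool's min-x is at 0; the table's min-x is 0; gap = 0 mm.

A is a table. B is a stool. The stool is on top of the table. The gap from the stool to the table's −x edge is 0 mm.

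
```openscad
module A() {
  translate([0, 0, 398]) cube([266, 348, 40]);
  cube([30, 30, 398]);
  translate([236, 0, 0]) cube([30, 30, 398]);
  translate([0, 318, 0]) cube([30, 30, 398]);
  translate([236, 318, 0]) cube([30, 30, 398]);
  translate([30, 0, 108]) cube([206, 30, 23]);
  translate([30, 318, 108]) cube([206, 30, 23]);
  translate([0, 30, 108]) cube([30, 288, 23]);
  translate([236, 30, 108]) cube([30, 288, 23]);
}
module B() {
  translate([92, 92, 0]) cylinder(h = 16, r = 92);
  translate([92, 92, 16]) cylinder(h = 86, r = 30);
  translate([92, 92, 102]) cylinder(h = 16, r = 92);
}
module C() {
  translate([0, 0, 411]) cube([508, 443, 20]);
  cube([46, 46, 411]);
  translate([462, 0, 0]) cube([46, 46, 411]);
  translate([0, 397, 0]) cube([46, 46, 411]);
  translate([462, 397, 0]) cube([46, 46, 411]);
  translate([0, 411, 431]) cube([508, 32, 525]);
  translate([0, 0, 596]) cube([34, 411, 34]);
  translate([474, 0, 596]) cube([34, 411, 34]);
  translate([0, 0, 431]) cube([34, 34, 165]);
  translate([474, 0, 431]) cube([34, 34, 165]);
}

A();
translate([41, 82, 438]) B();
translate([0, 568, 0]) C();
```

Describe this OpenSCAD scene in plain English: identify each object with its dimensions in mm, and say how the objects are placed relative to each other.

A is a four-legged stool. The seat is a 266×348×40 mm slab whose top surface is at z = 438 mm; four square legs, each 30×30 mm in cross-section, run from the floor (z = 0) to the underside of the seat, each flush with a corner of the seat. Four stretchers, 30 mm wide and 23 mm tall, connect adjacent legs with their undersides at z = 108 mm, each running between the inner faces of the legs it joins and aligned with the legs' outer faces on the other axis.

B is a spool: two coaxial disc flanges of radius 92 mm and thickness 16 mm, joined by a core cylinder of radius 30 mm and height 86 mm. The lower flange rests on z = 0 and the three cylinders share a vertical axis.

C is a chair. The seat is a 508×443×20 mm slab with its top at z = 431 mm, on four 46×46 mm corner legs (flush with the seat edges, standing on z = 0). A flat backrest 32 mm thick, 525 mm tall, spans the full seat width and rises from the seat top along its +y edge, rear face flush with the rear of the seat. Two armrests of 34×34 mm section run along each side from the seat's front edge to the front of the backrest, top faces 199 mm above the seat top and outer faces flush with the seat's x-edges; a 34×34 mm post under the front of each armrest stands on the seat at the front corner.

The spool is on top of the stool, centred. The chair is on the floor beside the stool on its +y side.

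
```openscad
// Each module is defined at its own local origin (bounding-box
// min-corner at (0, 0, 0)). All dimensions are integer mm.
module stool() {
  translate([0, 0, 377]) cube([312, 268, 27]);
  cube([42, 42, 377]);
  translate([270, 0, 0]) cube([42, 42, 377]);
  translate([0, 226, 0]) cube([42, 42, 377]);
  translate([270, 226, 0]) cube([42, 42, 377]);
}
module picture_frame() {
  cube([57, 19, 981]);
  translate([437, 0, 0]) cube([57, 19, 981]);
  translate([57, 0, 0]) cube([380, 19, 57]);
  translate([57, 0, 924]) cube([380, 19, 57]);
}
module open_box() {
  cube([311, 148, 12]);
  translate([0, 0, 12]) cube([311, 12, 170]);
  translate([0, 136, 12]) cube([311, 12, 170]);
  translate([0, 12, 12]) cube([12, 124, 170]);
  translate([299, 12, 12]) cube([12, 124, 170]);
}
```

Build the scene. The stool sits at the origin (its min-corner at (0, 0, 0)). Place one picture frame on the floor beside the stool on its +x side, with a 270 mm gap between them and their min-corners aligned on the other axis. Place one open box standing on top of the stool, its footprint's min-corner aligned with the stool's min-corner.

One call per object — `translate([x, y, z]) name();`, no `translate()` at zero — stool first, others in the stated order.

stool();
translate([582, 0, 0]) picture_frame();
translate([0, 0, 404]) open_box();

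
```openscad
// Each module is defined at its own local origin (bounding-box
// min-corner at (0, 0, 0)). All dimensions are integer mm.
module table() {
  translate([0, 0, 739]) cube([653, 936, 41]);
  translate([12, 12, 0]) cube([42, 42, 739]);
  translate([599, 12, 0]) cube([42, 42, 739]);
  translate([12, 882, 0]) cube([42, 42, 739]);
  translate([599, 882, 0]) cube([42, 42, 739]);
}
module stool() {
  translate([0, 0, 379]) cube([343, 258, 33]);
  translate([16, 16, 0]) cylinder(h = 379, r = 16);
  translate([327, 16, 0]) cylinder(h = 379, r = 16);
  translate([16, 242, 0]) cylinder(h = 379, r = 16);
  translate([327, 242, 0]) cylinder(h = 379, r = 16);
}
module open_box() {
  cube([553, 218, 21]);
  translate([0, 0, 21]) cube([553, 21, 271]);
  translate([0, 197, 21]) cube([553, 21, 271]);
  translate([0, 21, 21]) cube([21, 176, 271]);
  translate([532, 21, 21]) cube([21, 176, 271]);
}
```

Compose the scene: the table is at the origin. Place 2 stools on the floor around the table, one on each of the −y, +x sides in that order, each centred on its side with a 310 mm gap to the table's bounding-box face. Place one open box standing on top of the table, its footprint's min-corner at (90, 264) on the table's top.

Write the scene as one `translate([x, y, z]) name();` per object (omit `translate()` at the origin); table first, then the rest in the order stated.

table();
translate([155, -568, 0]) stool();
translate([963, 339, 0]) stool();
translate([90, 264, 780]) open_box();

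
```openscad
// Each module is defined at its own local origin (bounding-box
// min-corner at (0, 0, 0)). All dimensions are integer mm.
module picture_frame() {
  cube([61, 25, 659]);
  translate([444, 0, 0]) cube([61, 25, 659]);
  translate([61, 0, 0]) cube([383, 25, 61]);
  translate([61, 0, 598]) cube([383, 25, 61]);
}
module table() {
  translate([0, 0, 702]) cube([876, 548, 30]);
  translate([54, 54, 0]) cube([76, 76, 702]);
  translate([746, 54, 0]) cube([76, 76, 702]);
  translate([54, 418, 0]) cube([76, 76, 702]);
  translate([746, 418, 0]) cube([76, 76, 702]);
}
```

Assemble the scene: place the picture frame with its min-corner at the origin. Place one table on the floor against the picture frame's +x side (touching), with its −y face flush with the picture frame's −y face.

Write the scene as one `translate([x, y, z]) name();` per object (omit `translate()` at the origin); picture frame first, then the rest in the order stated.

picture_frame();
translate([505, 0, 0]) table();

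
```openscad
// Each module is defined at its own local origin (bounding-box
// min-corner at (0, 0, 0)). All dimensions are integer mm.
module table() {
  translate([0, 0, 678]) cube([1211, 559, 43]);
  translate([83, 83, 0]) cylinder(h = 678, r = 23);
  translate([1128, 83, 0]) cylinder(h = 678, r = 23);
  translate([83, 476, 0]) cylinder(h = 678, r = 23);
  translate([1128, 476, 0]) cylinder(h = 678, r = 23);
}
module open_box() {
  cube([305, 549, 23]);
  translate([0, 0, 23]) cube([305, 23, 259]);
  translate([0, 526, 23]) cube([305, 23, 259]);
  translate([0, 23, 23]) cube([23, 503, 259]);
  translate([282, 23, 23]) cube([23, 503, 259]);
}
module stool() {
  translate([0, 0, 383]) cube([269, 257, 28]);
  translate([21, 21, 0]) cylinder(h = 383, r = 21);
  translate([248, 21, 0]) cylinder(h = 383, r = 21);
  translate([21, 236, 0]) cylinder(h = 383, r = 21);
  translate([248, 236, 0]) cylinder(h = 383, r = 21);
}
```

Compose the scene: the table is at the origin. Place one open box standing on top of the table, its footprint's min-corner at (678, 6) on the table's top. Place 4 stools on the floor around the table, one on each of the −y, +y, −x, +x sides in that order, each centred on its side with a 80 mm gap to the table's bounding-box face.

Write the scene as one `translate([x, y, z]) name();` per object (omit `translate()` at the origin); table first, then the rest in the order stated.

table();
translate([678, 6, 721]) open_box();
translate([471, -337, 0]) stool();
translate([471, 639, 0]) stool();
translate([-349, 151, 0]) stool();
translate([1291, 151, 0]) stool();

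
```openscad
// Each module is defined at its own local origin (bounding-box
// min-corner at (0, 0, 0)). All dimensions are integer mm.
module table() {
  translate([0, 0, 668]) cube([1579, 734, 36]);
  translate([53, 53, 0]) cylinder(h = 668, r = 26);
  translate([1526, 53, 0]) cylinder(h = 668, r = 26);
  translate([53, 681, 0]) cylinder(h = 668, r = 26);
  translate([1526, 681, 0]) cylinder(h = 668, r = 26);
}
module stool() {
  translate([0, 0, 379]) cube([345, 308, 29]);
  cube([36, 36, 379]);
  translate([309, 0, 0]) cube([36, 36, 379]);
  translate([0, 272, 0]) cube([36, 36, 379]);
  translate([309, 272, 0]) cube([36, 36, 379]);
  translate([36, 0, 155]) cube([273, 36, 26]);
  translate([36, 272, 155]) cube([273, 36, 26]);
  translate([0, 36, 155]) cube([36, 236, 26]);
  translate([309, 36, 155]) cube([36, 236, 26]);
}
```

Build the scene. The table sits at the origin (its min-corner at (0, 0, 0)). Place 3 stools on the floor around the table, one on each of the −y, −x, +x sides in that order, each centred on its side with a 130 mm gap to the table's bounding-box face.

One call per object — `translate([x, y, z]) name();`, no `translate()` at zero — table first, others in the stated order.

table();
translate([617, -438, 0]) stool();
translate([-475, 213, 0]) stool();
translate([1709, 213, 0]) stool();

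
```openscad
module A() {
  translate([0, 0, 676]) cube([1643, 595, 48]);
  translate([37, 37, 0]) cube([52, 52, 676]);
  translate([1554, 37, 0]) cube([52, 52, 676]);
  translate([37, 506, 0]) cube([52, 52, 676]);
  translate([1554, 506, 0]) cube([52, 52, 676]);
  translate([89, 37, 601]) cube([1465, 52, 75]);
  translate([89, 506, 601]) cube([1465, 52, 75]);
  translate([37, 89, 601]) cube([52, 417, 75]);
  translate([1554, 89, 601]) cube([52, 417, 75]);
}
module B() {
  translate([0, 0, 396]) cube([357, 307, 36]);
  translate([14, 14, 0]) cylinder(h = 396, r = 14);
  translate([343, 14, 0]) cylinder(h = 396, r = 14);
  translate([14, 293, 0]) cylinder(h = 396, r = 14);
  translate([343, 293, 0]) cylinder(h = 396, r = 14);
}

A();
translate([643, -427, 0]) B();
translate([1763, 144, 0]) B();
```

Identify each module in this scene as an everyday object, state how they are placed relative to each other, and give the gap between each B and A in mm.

Each stool's nearest face is 120 mm from the table's bounding box.

A is a table. B is a stool. Two stools sit around the table at the −y, +x sides. The gap between each stool and the table is 120 mm.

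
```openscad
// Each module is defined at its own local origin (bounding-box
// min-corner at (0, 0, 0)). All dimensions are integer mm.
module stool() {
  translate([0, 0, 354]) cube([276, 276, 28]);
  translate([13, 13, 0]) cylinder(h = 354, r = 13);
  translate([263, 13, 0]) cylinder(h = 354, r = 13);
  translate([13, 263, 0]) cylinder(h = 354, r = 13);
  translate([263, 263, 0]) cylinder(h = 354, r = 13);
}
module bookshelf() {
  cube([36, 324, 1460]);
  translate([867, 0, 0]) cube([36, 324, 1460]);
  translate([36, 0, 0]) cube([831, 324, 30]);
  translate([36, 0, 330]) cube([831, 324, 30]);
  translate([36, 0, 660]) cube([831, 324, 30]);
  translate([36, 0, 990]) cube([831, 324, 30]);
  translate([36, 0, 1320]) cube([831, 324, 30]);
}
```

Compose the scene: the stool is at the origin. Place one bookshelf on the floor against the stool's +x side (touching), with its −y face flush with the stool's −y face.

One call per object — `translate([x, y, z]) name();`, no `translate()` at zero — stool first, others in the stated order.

stool();
translate([276, 0, 0]) bookshelf();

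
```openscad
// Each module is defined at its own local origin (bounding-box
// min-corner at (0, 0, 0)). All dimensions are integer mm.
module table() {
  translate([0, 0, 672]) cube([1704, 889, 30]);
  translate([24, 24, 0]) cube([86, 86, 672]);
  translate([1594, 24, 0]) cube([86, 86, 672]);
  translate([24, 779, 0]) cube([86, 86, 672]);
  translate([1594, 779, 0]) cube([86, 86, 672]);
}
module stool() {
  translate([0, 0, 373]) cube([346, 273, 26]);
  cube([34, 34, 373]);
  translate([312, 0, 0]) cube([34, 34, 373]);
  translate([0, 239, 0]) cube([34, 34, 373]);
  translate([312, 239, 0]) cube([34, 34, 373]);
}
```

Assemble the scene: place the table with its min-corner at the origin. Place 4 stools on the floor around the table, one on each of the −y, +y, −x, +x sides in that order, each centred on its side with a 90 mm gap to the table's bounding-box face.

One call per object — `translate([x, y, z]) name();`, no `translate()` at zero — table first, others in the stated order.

table();
translate([679, -363, 0]) stool();
translate([679, 979, 0]) stool();
translate([-436, 308, 0]) stool();
translate([1794, 308, 0]) stool();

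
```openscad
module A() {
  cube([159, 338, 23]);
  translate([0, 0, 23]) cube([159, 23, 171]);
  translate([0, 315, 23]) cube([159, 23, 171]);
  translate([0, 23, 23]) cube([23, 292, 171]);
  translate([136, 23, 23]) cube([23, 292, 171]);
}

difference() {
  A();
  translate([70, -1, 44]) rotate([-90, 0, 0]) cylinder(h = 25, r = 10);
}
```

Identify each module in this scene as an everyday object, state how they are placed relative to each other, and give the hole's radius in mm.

The subtracted cylinder has r = 10 mm.

A is an open box. The open box has a circular hole through its front wall. The hole's radius is 10 mm.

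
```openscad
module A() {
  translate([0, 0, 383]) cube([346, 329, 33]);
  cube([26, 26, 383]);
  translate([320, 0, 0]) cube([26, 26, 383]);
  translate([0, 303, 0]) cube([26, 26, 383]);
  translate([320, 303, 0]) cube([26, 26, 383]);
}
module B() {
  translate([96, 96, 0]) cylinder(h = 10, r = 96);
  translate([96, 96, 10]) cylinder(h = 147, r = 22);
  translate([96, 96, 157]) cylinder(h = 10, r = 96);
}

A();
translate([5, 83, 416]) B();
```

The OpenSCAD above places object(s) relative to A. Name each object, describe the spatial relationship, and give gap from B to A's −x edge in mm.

The spool's min-x is at 5; the stool's min-x is 0; gap = 5 mm.

A is a stool. B is a spool. The spool is on top of the stool. The gap from the spool to the stool's −x edge is 5 mm.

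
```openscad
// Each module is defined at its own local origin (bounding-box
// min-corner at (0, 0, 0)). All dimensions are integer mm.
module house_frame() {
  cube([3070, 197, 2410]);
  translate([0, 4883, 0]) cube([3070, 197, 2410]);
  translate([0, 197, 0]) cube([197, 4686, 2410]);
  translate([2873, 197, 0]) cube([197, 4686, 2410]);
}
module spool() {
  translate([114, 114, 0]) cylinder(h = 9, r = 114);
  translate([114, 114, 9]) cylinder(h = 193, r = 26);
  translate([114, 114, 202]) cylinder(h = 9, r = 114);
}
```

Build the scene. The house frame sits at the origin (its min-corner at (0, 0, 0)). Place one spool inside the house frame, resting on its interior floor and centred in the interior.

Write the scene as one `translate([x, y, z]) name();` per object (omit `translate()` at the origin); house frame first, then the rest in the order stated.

house_frame();
translate([1421, 2426, 0]) spool();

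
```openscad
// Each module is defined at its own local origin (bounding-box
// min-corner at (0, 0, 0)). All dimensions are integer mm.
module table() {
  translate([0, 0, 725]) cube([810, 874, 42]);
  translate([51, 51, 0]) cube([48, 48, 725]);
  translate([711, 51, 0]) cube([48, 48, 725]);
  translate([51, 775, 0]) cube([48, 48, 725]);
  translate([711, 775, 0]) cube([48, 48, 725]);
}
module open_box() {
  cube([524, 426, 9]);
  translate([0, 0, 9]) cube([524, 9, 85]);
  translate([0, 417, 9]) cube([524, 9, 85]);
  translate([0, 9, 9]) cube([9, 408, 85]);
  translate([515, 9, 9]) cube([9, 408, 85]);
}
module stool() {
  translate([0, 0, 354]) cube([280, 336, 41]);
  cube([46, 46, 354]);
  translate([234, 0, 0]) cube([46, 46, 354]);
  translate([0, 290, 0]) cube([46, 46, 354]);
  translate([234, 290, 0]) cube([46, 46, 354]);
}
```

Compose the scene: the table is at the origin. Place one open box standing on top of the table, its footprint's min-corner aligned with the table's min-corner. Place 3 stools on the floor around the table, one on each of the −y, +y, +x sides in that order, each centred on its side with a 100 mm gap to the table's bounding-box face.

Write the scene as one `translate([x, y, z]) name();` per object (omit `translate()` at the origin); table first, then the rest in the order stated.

table();
translate([0, 0, 767]) open_box();
translate([265, -436, 0]) stool();
translate([265, 974, 0]) stool();
translate([910, 269, 0]) stool();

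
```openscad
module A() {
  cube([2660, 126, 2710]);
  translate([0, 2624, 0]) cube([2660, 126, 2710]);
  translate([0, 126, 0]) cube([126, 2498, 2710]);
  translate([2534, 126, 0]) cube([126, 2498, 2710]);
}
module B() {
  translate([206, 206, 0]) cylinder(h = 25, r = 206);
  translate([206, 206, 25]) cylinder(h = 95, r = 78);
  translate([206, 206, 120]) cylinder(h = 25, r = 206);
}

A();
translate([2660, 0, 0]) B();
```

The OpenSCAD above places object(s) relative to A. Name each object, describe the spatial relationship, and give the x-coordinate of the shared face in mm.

The house frame's +x face and the spool's −x face are both at x = 2660 mm.

A is a house frame. B is a spool. The spool is against the house frame's +x side, with their −y faces flush. The x-coordinate of the shared face is 2660 mm.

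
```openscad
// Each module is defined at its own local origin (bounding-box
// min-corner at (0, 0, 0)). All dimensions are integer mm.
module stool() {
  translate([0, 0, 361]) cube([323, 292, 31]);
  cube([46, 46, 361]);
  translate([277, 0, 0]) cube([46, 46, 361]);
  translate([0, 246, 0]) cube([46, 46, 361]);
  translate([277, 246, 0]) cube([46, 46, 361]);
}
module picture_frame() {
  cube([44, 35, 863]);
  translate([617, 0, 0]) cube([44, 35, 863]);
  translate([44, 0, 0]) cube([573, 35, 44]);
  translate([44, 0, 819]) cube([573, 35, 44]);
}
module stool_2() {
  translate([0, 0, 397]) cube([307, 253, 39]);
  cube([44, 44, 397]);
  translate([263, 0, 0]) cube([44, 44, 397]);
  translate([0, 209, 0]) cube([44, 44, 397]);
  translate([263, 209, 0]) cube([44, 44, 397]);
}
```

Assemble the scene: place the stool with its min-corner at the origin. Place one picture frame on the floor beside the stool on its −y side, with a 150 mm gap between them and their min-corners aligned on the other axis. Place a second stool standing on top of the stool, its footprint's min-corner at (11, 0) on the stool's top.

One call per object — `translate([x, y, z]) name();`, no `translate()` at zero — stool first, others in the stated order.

stool();
translate([0, -185, 0]) picture_frame();
translate([11, 0, 392]) stool_2();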